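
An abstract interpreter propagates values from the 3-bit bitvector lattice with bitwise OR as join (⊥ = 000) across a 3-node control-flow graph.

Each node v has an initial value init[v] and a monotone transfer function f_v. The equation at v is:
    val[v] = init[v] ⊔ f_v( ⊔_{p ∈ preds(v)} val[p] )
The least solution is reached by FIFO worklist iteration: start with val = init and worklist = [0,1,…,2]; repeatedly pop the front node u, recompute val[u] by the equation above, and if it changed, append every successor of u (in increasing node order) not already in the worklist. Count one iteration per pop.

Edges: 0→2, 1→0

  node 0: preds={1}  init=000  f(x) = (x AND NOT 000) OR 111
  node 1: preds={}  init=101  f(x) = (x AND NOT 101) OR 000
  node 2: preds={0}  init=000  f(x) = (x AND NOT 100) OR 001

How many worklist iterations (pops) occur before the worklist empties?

3

Iteration log — 3 steps:
  step 1. node 0  ⊔preds=101  new=111  old=000  +wl: 
  step 2. node 1  ⊔preds=000  new=101  stable
  step 3. node 2  ⊔preds=111  new=011  old=000  +wl: 

Least fixpoint reached:
  node 0: 111
  node 1: 101
  node 2: 011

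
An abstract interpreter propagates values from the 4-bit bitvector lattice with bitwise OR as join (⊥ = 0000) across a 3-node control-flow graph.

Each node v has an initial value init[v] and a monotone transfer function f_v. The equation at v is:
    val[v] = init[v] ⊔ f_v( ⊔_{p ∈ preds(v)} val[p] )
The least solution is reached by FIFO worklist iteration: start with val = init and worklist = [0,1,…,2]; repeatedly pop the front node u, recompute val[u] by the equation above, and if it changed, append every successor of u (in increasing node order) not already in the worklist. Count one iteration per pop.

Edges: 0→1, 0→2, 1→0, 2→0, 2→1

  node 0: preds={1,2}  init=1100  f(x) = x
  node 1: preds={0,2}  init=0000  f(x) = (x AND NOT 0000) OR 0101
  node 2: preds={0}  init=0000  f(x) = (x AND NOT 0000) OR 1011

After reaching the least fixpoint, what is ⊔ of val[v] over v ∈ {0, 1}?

1111

Iteration log — 7 steps:
  step 1. node 0  ⊔preds=0000  new=1100  stable
  step 2. node 1  ⊔preds=1100  new=1101  old=0000  +wl: 0
  step 3. node 2  ⊔preds=1100  new=1111  old=0000  +wl: 1
  step 4. node 0  ⊔preds=1111  new=1111  old=1100  +wl: 2
  step 5. node 1  ⊔preds=1111  new=1111  old=1101  +wl: 0
  step 6. node 2  ⊔preds=1111  new=1111  stable
  step 7. node 0  ⊔preds=1111  new=1111  stable

Least fixpoint reached:
  node 0: 1111
  node 1: 1111
  node 2: 1111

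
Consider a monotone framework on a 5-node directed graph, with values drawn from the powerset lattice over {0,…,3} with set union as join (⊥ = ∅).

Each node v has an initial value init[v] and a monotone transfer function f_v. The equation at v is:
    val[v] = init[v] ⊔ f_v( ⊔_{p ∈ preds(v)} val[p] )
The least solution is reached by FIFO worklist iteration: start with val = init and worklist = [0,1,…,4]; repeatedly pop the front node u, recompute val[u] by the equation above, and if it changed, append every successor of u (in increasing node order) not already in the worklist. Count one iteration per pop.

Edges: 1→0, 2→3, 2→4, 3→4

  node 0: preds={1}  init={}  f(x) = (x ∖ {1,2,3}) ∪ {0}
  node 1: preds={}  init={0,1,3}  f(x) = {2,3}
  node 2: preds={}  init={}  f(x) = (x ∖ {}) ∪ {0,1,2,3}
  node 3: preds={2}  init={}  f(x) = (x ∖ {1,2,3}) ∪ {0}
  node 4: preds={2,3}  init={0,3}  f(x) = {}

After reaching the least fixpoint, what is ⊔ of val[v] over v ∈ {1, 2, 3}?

Iteration log — 6 steps:
  step 1. node 0  ⊔preds={0,1,3}  new={0}  old={}  +wl: 
  step 2. node 1  ⊔preds={}  new={0,1,2,3}  old={0,1,3}  +wl: 0
  step 3. node 2  ⊔preds={}  new={0,1,2,3}  old={}  +wl: 
  step 4. node 3  ⊔preds={0,1,2,3}  new={0}  old={}  +wl: 
  step 5. node 4  ⊔preds={0,1,2,3}  new={0,3}  stable
  step 6. node 0  ⊔preds={0,1,2,3}  new={0}  stable

Least fixpoint reached:
  node 0: {0}
  node 1: {0,1,2,3}
  node 2: {0,1,2,3}
  node 3: {0}
  node 4: {0,3}

{0,1,2,3}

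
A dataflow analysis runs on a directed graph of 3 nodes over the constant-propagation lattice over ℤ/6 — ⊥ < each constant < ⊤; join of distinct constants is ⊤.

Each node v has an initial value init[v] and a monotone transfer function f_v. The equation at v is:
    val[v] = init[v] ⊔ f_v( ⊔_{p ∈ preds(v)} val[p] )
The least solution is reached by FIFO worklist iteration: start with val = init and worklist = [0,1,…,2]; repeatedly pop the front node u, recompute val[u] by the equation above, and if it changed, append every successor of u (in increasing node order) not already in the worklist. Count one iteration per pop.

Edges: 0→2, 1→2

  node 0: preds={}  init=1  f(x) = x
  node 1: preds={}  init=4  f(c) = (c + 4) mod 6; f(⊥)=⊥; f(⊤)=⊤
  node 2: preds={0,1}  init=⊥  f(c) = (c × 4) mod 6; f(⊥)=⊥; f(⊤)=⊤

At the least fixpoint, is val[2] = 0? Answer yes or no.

no

Iteration log — 3 steps:
  step 1. node 0  ⊔preds=⊥  new=1  stable
  step 2. node 1  ⊔preds=⊥  new=4  stable
  step 3. node 2  ⊔preds=⊤  new=⊤  old=⊥  +wl: 

Least fixpoint reached:
  node 0: 1
  node 1: 4
  node 2: ⊤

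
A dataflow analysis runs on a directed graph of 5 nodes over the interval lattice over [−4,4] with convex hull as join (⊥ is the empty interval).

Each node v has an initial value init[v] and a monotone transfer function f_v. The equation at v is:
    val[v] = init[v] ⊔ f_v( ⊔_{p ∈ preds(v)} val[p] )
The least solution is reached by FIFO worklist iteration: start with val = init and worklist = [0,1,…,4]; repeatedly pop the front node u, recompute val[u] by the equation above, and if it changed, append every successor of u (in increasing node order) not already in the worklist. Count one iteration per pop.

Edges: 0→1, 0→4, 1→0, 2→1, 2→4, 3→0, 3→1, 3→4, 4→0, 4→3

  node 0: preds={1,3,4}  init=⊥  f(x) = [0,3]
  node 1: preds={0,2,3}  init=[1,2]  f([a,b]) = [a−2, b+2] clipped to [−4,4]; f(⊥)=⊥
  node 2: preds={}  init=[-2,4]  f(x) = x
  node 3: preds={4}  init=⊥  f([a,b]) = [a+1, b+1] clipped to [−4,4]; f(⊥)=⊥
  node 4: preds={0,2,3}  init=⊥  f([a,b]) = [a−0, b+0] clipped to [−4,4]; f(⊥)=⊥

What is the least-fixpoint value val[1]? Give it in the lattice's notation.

Worklist (10 pops):
  #1 pop 0: in=[1,2] → [0,3] (was ⊥); enqueue []
  #2 pop 1: in=[-2,4] → [-4,4] (was [1,2]); enqueue [0]
  #3 pop 2: in=⊥ → [-2,4] (no change)
  #4 pop 3: in=⊥ → ⊥ (no change)
  #5 pop 4: in=[-2,4] → [-2,4] (was ⊥); enqueue [3]
  #6 pop 0: in=[-4,4] → [0,3] (no change)
  #7 pop 3: in=[-2,4] → [-1,4] (was ⊥); enqueue [0,1,4]
  #8 pop 0: in=[-4,4] → [0,3] (no change)
  #9 pop 1: in=[-2,4] → [-4,4] (no change)
  #10 pop 4: in=[-2,4] → [-2,4] (no change)

Fixpoint:
  val[0] = [0,3]
  val[1] = [-4,4]
  val[2] = [-2,4]
  val[3] = [-1,4]
  val[4] = [-2,4]

[-4,4]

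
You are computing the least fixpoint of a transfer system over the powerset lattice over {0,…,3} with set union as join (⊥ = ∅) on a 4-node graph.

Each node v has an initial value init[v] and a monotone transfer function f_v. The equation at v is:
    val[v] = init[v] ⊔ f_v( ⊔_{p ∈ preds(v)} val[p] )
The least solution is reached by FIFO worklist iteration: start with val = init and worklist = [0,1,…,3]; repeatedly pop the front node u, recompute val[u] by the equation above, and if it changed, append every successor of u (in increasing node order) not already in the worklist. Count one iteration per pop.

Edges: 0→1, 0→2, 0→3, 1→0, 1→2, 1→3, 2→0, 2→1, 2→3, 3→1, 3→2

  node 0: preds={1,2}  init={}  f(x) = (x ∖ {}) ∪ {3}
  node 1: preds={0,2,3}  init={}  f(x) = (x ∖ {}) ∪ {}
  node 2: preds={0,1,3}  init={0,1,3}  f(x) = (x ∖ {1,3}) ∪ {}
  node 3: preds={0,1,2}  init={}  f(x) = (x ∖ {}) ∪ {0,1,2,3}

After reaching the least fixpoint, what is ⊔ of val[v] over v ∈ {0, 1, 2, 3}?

{0,1,2,3}

Iteration log — 11 steps:
  step 1. node 0  ⊔preds={0,1,3}  new={0,1,3}  old={}  +wl: 
  step 2. node 1  ⊔preds={0,1,3}  new={0,1,3}  old={}  +wl: 0
  step 3. node 2  ⊔preds={0,1,3}  new={0,1,3}  stable
  step 4. node 3  ⊔preds={0,1,3}  new={0,1,2,3}  old={}  +wl: 1,2
  step 5. node 0  ⊔preds={0,1,3}  new={0,1,3}  stable
  step 6. node 1  ⊔preds={0,1,2,3}  new={0,1,2,3}  old={0,1,3}  +wl: 0,3
  step 7. node 2  ⊔preds={0,1,2,3}  new={0,1,2,3}  old={0,1,3}  +wl: 1
  step 8. node 0  ⊔preds={0,1,2,3}  new={0,1,2,3}  old={0,1,3}  +wl: 2
  step 9. node 3  ⊔preds={0,1,2,3}  new={0,1,2,3}  stable
  step 10. node 1  ⊔preds={0,1,2,3}  new={0,1,2,3}  stable
  step 11. node 2  ⊔preds={0,1,2,3}  new={0,1,2,3}  stable

Least fixpoint reached:
  node 0: {0,1,2,3}
  node 1: {0,1,2,3}
  node 2: {0,1,2,3}
  node 3: {0,1,2,3}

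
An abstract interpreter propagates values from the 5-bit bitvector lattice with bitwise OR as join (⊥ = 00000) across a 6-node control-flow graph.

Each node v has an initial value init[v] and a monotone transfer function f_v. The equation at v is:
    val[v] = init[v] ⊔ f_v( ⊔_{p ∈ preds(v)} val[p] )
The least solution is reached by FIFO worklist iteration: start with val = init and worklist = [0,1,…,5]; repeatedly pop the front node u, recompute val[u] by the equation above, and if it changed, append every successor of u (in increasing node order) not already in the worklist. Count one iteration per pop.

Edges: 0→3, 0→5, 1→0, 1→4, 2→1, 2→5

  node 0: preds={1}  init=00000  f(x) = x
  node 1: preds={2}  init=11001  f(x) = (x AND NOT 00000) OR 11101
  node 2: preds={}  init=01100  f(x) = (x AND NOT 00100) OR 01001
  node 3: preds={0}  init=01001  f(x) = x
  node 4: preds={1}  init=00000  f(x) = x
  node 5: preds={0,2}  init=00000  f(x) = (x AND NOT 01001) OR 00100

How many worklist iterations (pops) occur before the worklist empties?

Trace (10 dequeues):
  [1] u=0 | in 11001 | out 11001 | prev 00000 | push {}
  [2] u=1 | in 01100 | out 11101 | prev 11001 | push {0}
  [3] u=2 | in 00000 | out 01101 | prev 01100 | push {1}
  [4] u=3 | in 11001 | out 11001 | prev 01001 | push {}
  [5] u=4 | in 11101 | out 11101 | prev 00000 | push {}
  [6] u=5 | in 11101 | out 10100 | prev 00000 | push {}
  [7] u=0 | in 11101 | out 11101 | prev 11001 | push {3,5}
  [8] u=1 | in 01101 | out 11101 | ==
  [9] u=3 | in 11101 | out 11101 | prev 11001 | push {}
  [10] u=5 | in 11101 | out 10100 | ==

Converged values:
  [0] 11101
  [1] 11101
  [2] 01101
  [3] 11101
  [4] 11101
  [5] 10100

10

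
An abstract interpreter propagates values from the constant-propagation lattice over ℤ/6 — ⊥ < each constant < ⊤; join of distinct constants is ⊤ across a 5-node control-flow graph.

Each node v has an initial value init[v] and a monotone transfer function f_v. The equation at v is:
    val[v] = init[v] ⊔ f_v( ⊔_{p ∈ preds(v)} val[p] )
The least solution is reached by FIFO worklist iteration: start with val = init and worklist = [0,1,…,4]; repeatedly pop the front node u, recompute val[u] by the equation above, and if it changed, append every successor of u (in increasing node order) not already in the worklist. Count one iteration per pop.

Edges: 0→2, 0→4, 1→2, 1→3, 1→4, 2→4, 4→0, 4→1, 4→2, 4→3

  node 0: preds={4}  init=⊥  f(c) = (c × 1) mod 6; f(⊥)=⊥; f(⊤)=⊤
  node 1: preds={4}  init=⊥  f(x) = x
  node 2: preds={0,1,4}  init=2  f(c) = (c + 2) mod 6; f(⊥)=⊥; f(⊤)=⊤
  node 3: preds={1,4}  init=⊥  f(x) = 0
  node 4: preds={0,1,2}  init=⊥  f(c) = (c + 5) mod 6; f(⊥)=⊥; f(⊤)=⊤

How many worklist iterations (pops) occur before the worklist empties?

Worklist (15 pops):
  #1 pop 0: in=⊥ → ⊥ (no change)
  #2 pop 1: in=⊥ → ⊥ (no change)
  #3 pop 2: in=⊥ → 2 (no change)
  #4 pop 3: in=⊥ → 0 (was ⊥); enqueue []
  #5 pop 4: in=2 → 1 (was ⊥); enqueue [0,1,2,3]
  #6 pop 0: in=1 → 1 (was ⊥); enqueue [4]
  #7 pop 1: in=1 → 1 (was ⊥); enqueue []
  #8 pop 2: in=1 → ⊤ (was 2); enqueue []
  #9 pop 3: in=1 → 0 (no change)
  #10 pop 4: in=⊤ → ⊤ (was 1); enqueue [0,1,2,3]
  #11 pop 0: in=⊤ → ⊤ (was 1); enqueue [4]
  #12 pop 1: in=⊤ → ⊤ (was 1); enqueue []
  #13 pop 2: in=⊤ → ⊤ (no change)
  #14 pop 3: in=⊤ → 0 (no change)
  #15 pop 4: in=⊤ → ⊤ (no change)

Fixpoint:
  val[0] = ⊤
  val[1] = ⊤
  val[2] = ⊤
  val[3] = 0
  val[4] = ⊤

15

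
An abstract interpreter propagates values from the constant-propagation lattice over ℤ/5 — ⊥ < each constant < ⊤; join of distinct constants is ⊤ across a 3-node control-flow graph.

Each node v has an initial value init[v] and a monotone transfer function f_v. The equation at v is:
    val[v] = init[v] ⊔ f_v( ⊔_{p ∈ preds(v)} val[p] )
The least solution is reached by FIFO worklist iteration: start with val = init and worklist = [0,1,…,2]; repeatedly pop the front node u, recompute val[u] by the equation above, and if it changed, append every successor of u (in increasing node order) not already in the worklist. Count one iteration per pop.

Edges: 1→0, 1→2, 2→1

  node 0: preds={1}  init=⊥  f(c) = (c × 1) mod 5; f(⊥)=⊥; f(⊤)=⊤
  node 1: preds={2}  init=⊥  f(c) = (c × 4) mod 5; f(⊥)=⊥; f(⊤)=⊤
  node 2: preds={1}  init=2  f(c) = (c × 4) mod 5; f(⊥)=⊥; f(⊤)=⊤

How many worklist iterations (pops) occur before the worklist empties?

4

Trace (4 dequeues):
  [1] u=0 | in ⊥ | out ⊥ | ==
  [2] u=1 | in 2 | out 3 | prev ⊥ | push {0}
  [3] u=2 | in 3 | out 2 | ==
  [4] u=0 | in 3 | out 3 | prev ⊥ | push {}

Converged values:
  [0] 3
  [1] 3
  [2] 2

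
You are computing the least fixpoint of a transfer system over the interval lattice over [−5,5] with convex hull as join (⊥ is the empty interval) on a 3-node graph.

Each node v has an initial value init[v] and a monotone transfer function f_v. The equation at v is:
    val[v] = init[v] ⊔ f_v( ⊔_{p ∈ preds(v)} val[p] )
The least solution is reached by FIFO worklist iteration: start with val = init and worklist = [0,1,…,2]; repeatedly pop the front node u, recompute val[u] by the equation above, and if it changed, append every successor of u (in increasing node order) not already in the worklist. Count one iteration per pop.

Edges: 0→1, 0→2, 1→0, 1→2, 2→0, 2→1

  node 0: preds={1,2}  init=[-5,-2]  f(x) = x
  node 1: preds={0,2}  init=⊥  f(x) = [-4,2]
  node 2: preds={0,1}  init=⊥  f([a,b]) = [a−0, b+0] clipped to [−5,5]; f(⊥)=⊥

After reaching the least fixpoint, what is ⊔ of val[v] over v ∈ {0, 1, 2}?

[-5,2]

Worklist (6 pops):
  #1 pop 0: in=⊥ → [-5,-2] (no change)
  #2 pop 1: in=[-5,-2] → [-4,2] (was ⊥); enqueue [0]
  #3 pop 2: in=[-5,2] → [-5,2] (was ⊥); enqueue [1]
  #4 pop 0: in=[-5,2] → [-5,2] (was [-5,-2]); enqueue [2]
  #5 pop 1: in=[-5,2] → [-4,2] (no change)
  #6 pop 2: in=[-5,2] → [-5,2] (no change)

Fixpoint:
  val[0] = [-5,2]
  val[1] = [-4,2]
  val[2] = [-5,2]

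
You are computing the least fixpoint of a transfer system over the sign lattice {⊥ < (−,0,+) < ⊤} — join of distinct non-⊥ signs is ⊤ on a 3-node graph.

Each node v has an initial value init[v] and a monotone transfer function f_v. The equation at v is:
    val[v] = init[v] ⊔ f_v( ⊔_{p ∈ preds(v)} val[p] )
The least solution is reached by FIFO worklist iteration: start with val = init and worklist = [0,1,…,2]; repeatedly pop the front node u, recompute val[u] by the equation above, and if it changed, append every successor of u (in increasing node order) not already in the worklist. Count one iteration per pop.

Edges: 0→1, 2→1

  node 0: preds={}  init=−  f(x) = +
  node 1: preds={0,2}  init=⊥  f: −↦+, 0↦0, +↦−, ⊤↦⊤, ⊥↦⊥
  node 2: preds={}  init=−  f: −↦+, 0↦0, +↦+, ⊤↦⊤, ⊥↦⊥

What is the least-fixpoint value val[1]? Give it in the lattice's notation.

Iteration log — 3 steps:
  step 1. node 0  ⊔preds=⊥  new=⊤  old=−  +wl: 
  step 2. node 1  ⊔preds=⊤  new=⊤  old=⊥  +wl: 
  step 3. node 2  ⊔preds=⊥  new=−  stable

Least fixpoint reached:
  node 0: ⊤
  node 1: ⊤
  node 2: −

⊤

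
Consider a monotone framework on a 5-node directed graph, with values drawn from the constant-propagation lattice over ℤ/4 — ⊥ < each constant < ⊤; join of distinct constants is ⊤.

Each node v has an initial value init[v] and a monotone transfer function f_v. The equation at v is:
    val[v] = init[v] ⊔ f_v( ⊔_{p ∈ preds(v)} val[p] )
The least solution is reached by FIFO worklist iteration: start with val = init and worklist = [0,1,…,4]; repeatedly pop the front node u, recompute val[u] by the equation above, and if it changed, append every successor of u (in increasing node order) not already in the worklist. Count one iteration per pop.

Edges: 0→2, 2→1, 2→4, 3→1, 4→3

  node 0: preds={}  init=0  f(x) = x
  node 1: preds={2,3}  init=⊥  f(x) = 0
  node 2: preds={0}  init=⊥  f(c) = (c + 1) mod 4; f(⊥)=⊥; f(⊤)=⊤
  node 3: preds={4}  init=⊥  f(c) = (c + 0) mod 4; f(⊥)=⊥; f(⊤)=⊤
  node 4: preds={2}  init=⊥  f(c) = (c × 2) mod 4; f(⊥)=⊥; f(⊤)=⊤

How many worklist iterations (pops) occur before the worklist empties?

Trace (8 dequeues):
  [1] u=0 | in ⊥ | out 0 | ==
  [2] u=1 | in ⊥ | out 0 | prev ⊥ | push {}
  [3] u=2 | in 0 | out 1 | prev ⊥ | push {1}
  [4] u=3 | in ⊥ | out ⊥ | ==
  [5] u=4 | in 1 | out 2 | prev ⊥ | push {3}
  [6] u=1 | in 1 | out 0 | ==
  [7] u=3 | in 2 | out 2 | prev ⊥ | push {1}
  [8] u=1 | in ⊤ | out 0 | ==

Converged values:
  [0] 0
  [1] 0
  [2] 1
  [3] 2
  [4] 2

8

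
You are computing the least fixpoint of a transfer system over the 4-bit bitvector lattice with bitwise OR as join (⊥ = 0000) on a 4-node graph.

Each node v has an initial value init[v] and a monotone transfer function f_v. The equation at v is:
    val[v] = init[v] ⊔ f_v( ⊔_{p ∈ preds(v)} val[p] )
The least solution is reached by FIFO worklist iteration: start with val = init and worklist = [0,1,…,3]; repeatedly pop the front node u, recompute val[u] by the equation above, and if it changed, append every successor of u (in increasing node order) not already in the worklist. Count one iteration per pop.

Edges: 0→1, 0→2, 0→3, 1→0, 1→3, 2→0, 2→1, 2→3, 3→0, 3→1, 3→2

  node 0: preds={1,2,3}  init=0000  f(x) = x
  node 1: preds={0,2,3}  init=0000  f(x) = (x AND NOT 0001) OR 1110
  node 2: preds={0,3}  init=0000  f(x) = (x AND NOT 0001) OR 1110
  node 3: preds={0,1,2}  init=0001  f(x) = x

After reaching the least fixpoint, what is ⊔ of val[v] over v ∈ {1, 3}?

1111

Worklist (8 pops):
  #1 pop 0: in=0001 → 0001 (was 0000); enqueue []
  #2 pop 1: in=0001 → 1110 (was 0000); enqueue [0]
  #3 pop 2: in=0001 → 1110 (was 0000); enqueue [1]
  #4 pop 3: in=1111 → 1111 (was 0001); enqueue [2]
  #5 pop 0: in=1111 → 1111 (was 0001); enqueue [3]
  #6 pop 1: in=1111 → 1110 (no change)
  #7 pop 2: in=1111 → 1110 (no change)
  #8 pop 3: in=1111 → 1111 (no change)

Fixpoint:
  val[0] = 1111
  val[1] = 1110
  val[2] = 1110
  val[3] = 1111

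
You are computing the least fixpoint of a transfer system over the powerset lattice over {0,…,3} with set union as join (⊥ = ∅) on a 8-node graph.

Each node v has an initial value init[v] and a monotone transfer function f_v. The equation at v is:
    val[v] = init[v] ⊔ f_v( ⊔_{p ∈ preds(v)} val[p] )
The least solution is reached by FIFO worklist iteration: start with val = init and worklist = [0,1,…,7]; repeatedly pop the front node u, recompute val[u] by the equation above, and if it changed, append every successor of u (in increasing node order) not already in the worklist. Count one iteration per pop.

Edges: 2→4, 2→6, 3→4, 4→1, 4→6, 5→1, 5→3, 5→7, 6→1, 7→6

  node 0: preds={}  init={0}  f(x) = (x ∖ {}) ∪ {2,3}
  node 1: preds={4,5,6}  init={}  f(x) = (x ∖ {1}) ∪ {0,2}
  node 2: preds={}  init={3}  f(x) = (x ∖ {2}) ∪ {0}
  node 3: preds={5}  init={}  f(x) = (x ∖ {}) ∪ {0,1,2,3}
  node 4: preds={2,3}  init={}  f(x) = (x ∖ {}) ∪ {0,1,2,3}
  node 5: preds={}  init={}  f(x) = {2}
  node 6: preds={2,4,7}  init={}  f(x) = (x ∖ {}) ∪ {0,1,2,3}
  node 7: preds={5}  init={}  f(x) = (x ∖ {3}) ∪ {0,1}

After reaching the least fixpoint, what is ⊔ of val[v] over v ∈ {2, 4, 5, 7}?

{0,1,2,3}

Trace (11 dequeues):
  [1] u=0 | in {} | out {0,2,3} | prev {0} | push {}
  [2] u=1 | in {} | out {0,2} | prev {} | push {}
  [3] u=2 | in {} | out {0,3} | prev {3} | push {}
  [4] u=3 | in {} | out {0,1,2,3} | prev {} | push {}
  [5] u=4 | in {0,1,2,3} | out {0,1,2,3} | prev {} | push {1}
  [6] u=5 | in {} | out {2} | prev {} | push {3}
  [7] u=6 | in {0,1,2,3} | out {0,1,2,3} | prev {} | push {}
  [8] u=7 | in {2} | out {0,1,2} | prev {} | push {6}
  [9] u=1 | in {0,1,2,3} | out {0,2,3} | prev {0,2} | push {}
  [10] u=3 | in {2} | out {0,1,2,3} | ==
  [11] u=6 | in {0,1,2,3} | out {0,1,2,3} | ==

Converged values:
  [0] {0,2,3}
  [1] {0,2,3}
  [2] {0,3}
  [3] {0,1,2,3}
  [4] {0,1,2,3}
  [5] {2}
  [6] {0,1,2,3}
  [7] {0,1,2}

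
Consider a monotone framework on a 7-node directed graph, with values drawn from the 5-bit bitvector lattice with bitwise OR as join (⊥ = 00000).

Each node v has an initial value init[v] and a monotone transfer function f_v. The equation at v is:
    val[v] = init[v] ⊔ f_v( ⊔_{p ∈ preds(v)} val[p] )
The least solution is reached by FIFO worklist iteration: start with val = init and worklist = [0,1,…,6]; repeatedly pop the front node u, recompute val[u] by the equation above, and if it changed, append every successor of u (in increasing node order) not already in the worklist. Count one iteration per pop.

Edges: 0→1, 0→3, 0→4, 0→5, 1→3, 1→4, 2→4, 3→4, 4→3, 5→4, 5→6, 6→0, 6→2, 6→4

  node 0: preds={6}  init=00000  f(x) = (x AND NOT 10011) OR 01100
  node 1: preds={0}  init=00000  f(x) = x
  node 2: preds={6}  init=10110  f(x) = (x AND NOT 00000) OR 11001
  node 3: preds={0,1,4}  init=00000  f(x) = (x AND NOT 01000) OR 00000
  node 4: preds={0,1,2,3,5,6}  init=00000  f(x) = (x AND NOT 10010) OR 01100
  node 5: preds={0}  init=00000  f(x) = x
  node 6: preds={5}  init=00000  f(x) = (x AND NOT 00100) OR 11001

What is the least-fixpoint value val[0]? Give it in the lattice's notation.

01100

Iteration log — 11 steps:
  step 1. node 0  ⊔preds=00000  new=01100  old=00000  +wl: 
  step 2. node 1  ⊔preds=01100  new=01100  old=00000  +wl: 
  step 3. node 2  ⊔preds=00000  new=11111  old=10110  +wl: 
  step 4. node 3  ⊔preds=01100  new=00100  old=00000  +wl: 
  step 5. node 4  ⊔preds=11111  new=01101  old=00000  +wl: 3
  step 6. node 5  ⊔preds=01100  new=01100  old=00000  +wl: 4
  step 7. node 6  ⊔preds=01100  new=11001  old=00000  +wl: 0,2
  step 8. node 3  ⊔preds=01101  new=00101  old=00100  +wl: 
  step 9. node 4  ⊔preds=11111  new=01101  stable
  step 10. node 0  ⊔preds=11001  new=01100  stable
  step 11. node 2  ⊔preds=11001  new=11111  stable

Least fixpoint reached:
  node 0: 01100
  node 1: 01100
  node 2: 11111
  node 3: 00101
  node 4: 01101
  node 5: 01100
  node 6: 11001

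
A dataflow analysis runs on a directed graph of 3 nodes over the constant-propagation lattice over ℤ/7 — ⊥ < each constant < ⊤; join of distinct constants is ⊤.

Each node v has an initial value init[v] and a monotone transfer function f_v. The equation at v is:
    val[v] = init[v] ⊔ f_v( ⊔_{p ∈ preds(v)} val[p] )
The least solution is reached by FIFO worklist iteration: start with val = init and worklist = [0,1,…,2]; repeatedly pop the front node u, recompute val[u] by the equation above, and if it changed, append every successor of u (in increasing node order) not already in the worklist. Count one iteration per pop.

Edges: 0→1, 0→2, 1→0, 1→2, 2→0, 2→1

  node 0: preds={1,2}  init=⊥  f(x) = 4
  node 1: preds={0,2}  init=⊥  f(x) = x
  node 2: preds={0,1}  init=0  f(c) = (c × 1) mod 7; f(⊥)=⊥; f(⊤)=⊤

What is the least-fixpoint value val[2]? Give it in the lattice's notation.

⊤

Trace (5 dequeues):
  [1] u=0 | in 0 | out 4 | prev ⊥ | push {}
  [2] u=1 | in ⊤ | out ⊤ | prev ⊥ | push {0}
  [3] u=2 | in ⊤ | out ⊤ | prev 0 | push {1}
  [4] u=0 | in ⊤ | out 4 | ==
  [5] u=1 | in ⊤ | out ⊤ | ==

Converged values:
  [0] 4
  [1] ⊤
  [2] ⊤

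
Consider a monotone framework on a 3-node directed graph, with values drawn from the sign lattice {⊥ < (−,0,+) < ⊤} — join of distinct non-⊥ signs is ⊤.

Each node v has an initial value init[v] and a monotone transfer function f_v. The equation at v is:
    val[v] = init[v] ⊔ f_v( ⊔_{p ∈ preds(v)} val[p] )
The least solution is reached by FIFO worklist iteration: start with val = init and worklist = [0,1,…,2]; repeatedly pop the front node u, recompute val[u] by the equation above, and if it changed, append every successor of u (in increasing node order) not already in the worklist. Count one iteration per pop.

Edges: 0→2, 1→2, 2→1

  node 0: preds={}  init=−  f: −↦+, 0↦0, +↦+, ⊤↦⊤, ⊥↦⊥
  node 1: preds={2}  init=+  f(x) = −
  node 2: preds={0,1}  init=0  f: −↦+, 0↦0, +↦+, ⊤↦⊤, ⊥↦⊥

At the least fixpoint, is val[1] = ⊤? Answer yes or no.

yes

Trace (4 dequeues):
  [1] u=0 | in ⊥ | out − | ==
  [2] u=1 | in 0 | out ⊤ | prev + | push {}
  [3] u=2 | in ⊤ | out ⊤ | prev 0 | push {1}
  [4] u=1 | in ⊤ | out ⊤ | ==

Converged values:
  [0] −
  [1] ⊤
  [2] ⊤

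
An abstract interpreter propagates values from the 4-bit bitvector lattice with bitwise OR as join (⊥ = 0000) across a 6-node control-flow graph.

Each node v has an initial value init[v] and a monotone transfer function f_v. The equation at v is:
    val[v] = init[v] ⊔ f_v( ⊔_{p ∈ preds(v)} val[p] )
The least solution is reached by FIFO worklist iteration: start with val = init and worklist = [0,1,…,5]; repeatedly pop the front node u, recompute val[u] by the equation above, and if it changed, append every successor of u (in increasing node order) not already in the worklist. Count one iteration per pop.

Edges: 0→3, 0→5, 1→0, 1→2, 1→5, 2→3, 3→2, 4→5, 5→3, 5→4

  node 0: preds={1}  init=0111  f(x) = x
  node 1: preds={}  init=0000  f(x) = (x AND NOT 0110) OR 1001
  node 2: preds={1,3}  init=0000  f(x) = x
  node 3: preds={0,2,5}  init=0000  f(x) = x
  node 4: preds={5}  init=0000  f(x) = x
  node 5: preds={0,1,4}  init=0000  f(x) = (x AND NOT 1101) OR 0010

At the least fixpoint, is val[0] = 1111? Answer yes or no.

Worklist (11 pops):
  #1 pop 0: in=0000 → 0111 (no change)
  #2 pop 1: in=0000 → 1001 (was 0000); enqueue [0]
  #3 pop 2: in=1001 → 1001 (was 0000); enqueue []
  #4 pop 3: in=1111 → 1111 (was 0000); enqueue [2]
  #5 pop 4: in=0000 → 0000 (no change)
  #6 pop 5: in=1111 → 0010 (was 0000); enqueue [3,4]
  #7 pop 0: in=1001 → 1111 (was 0111); enqueue [5]
  #8 pop 2: in=1111 → 1111 (was 1001); enqueue []
  #9 pop 3: in=1111 → 1111 (no change)
  #10 pop 4: in=0010 → 0010 (was 0000); enqueue []
  #11 pop 5: in=1111 → 0010 (no change)

Fixpoint:
  val[0] = 1111
  val[1] = 1001
  val[2] = 1111
  val[3] = 1111
  val[4] = 0010
  val[5] = 0010

yes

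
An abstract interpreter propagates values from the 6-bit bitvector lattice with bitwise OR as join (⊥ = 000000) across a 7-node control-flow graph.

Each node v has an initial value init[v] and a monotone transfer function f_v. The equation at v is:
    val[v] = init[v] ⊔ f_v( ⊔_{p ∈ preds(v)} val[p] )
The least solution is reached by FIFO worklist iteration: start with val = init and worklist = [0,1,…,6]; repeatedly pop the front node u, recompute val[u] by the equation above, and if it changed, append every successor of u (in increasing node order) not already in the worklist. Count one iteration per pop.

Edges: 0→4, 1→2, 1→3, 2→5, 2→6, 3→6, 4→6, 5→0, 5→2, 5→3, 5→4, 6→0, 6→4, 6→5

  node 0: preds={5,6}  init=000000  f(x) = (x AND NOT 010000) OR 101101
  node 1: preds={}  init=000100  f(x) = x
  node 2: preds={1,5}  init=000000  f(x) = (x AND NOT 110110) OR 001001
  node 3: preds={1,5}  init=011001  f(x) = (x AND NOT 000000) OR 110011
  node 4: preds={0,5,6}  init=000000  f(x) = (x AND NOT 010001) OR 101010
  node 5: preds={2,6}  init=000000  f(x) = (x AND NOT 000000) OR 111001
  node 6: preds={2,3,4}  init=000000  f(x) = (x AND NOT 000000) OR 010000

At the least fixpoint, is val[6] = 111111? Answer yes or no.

Trace (16 dequeues):
  [1] u=0 | in 000000 | out 101101 | prev 000000 | push {}
  [2] u=1 | in 000000 | out 000100 | ==
  [3] u=2 | in 000100 | out 001001 | prev 000000 | push {}
  [4] u=3 | in 000100 | out 111111 | prev 011001 | push {}
  [5] u=4 | in 101101 | out 101110 | prev 000000 | push {}
  [6] u=5 | in 001001 | out 111001 | prev 000000 | push {0,2,3,4}
  [7] u=6 | in 111111 | out 111111 | prev 000000 | push {5}
  [8] u=0 | in 111111 | out 101111 | prev 101101 | push {}
  [9] u=2 | in 111101 | out 001001 | ==
  [10] u=3 | in 111101 | out 111111 | ==
  [11] u=4 | in 111111 | out 101110 | ==
  [12] u=5 | in 111111 | out 111111 | prev 111001 | push {0,2,3,4}
  [13] u=0 | in 111111 | out 101111 | ==
  [14] u=2 | in 111111 | out 001001 | ==
  [15] u=3 | in 111111 | out 111111 | ==
  [16] u=4 | in 111111 | out 101110 | ==

Converged values:
  [0] 101111
  [1] 000100
  [2] 001001
  [3] 111111
  [4] 101110
  [5] 111111
  [6] 111111

yes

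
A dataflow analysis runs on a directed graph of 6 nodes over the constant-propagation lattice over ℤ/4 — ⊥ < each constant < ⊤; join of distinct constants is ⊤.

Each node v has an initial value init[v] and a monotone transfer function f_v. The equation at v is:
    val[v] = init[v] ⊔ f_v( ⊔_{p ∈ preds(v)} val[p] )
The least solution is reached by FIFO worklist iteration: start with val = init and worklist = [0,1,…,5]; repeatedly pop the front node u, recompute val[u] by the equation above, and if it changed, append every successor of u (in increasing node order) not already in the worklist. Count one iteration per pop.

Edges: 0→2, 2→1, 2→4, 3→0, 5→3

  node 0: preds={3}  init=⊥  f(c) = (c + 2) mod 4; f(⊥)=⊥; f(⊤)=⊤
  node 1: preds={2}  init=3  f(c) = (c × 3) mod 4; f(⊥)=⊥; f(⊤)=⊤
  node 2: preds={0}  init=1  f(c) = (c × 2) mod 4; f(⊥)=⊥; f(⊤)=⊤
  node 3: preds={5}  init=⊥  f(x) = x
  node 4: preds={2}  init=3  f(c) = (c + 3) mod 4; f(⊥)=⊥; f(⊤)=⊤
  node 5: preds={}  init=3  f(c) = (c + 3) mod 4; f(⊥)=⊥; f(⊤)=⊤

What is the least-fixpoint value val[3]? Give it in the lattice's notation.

Trace (10 dequeues):
  [1] u=0 | in ⊥ | out ⊥ | ==
  [2] u=1 | in 1 | out 3 | ==
  [3] u=2 | in ⊥ | out 1 | ==
  [4] u=3 | in 3 | out 3 | prev ⊥ | push {0}
  [5] u=4 | in 1 | out ⊤ | prev 3 | push {}
  [6] u=5 | in ⊥ | out 3 | ==
  [7] u=0 | in 3 | out 1 | prev ⊥ | push {2}
  [8] u=2 | in 1 | out ⊤ | prev 1 | push {1,4}
  [9] u=1 | in ⊤ | out ⊤ | prev 3 | push {}
  [10] u=4 | in ⊤ | out ⊤ | ==

Converged values:
  [0] 1
  [1] ⊤
  [2] ⊤
  [3] 3
  [4] ⊤
  [5] 3

3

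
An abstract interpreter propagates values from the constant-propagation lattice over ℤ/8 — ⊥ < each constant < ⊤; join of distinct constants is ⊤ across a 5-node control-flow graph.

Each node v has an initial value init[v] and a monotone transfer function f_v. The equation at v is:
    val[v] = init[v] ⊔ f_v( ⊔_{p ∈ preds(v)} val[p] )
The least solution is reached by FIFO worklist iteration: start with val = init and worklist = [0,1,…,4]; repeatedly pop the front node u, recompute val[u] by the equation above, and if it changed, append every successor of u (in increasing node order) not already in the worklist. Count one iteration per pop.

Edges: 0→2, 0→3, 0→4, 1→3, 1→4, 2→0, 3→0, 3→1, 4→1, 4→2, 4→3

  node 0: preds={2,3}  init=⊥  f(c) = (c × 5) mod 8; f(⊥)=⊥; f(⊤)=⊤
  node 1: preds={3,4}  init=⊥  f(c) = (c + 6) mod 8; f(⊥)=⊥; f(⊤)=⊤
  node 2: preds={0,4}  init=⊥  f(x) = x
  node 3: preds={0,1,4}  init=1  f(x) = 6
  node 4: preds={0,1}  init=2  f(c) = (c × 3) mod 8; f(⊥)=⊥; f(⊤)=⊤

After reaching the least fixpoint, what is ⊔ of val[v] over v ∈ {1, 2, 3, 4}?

Trace (10 dequeues):
  [1] u=0 | in 1 | out 5 | prev ⊥ | push {}
  [2] u=1 | in ⊤ | out ⊤ | prev ⊥ | push {}
  [3] u=2 | in ⊤ | out ⊤ | prev ⊥ | push {0}
  [4] u=3 | in ⊤ | out ⊤ | prev 1 | push {1}
  [5] u=4 | in ⊤ | out ⊤ | prev 2 | push {2,3}
  [6] u=0 | in ⊤ | out ⊤ | prev 5 | push {4}
  [7] u=1 | in ⊤ | out ⊤ | ==
  [8] u=2 | in ⊤ | out ⊤ | ==
  [9] u=3 | in ⊤ | out ⊤ | ==
  [10] u=4 | in ⊤ | out ⊤ | ==

Converged values:
  [0] ⊤
  [1] ⊤
  [2] ⊤
  [3] ⊤
  [4] ⊤

⊤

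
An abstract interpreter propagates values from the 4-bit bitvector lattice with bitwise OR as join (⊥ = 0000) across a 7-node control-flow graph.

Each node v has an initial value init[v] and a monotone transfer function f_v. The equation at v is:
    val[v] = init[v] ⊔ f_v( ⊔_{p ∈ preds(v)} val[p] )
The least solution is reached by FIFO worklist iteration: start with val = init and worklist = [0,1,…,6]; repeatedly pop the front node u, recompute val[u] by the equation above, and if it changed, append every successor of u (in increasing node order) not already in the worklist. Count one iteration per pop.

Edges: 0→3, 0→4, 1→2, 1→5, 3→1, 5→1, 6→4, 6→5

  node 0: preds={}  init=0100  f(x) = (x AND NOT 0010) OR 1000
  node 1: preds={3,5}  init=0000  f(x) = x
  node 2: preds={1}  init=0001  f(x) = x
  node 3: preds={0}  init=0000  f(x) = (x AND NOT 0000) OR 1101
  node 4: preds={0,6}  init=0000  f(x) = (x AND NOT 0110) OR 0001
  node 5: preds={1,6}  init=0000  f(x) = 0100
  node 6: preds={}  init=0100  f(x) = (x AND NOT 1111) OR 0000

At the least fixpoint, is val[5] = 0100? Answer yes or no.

yes

Iteration log — 10 steps:
  step 1. node 0  ⊔preds=0000  new=1100  old=0100  +wl: 
  step 2. node 1  ⊔preds=0000  new=0000  stable
  step 3. node 2  ⊔preds=0000  new=0001  stable
  step 4. node 3  ⊔preds=1100  new=1101  old=0000  +wl: 1
  step 5. node 4  ⊔preds=1100  new=1001  old=0000  +wl: 
  step 6. node 5  ⊔preds=0100  new=0100  old=0000  +wl: 
  step 7. node 6  ⊔preds=0000  new=0100  stable
  step 8. node 1  ⊔preds=1101  new=1101  old=0000  +wl: 2,5
  step 9. node 2  ⊔preds=1101  new=1101  old=0001  +wl: 
  step 10. node 5  ⊔preds=1101  new=0100  stable

Least fixpoint reached:
  node 0: 1100
  node 1: 1101
  node 2: 1101
  node 3: 1101
  node 4: 1001
  node 5: 0100
  node 6: 0100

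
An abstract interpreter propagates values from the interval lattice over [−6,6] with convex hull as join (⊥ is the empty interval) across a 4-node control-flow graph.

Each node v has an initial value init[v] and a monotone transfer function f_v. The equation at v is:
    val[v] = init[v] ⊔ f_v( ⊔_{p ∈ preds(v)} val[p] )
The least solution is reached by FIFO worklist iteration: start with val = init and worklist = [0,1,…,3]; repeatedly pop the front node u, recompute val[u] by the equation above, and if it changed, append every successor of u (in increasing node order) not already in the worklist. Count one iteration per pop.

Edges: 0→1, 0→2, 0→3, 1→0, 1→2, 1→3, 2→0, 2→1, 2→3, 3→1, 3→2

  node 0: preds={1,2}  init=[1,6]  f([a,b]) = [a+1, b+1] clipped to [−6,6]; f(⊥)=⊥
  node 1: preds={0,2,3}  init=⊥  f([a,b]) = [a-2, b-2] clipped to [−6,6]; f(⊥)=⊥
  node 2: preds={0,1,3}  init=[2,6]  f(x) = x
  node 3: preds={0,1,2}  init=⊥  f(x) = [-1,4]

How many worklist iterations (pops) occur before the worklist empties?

20

Trace (20 dequeues):
  [1] u=0 | in [2,6] | out [1,6] | ==
  [2] u=1 | in [1,6] | out [-1,4] | prev ⊥ | push {0}
  [3] u=2 | in [-1,6] | out [-1,6] | prev [2,6] | push {1}
  [4] u=3 | in [-1,6] | out [-1,4] | prev ⊥ | push {2}
  [5] u=0 | in [-1,6] | out [0,6] | prev [1,6] | push {3}
  [6] u=1 | in [-1,6] | out [-3,4] | prev [-1,4] | push {0}
  [7] u=2 | in [-3,6] | out [-3,6] | prev [-1,6] | push {1}
  [8] u=3 | in [-3,6] | out [-1,4] | ==
  [9] u=0 | in [-3,6] | out [-2,6] | prev [0,6] | push {2,3}
  [10] u=1 | in [-3,6] | out [-5,4] | prev [-3,4] | push {0}
  [11] u=2 | in [-5,6] | out [-5,6] | prev [-3,6] | push {1}
  [12] u=3 | in [-5,6] | out [-1,4] | ==
  [13] u=0 | in [-5,6] | out [-4,6] | prev [-2,6] | push {2,3}
  [14] u=1 | in [-5,6] | out [-6,4] | prev [-5,4] | push {0}
  [15] u=2 | in [-6,6] | out [-6,6] | prev [-5,6] | push {1}
  [16] u=3 | in [-6,6] | out [-1,4] | ==
  [17] u=0 | in [-6,6] | out [-5,6] | prev [-4,6] | push {2,3}
  [18] u=1 | in [-6,6] | out [-6,4] | ==
  [19] u=2 | in [-6,6] | out [-6,6] | ==
  [20] u=3 | in [-6,6] | out [-1,4] | ==

Converged values:
  [0] [-5,6]
  [1] [-6,4]
  [2] [-6,6]
  [3] [-1,4]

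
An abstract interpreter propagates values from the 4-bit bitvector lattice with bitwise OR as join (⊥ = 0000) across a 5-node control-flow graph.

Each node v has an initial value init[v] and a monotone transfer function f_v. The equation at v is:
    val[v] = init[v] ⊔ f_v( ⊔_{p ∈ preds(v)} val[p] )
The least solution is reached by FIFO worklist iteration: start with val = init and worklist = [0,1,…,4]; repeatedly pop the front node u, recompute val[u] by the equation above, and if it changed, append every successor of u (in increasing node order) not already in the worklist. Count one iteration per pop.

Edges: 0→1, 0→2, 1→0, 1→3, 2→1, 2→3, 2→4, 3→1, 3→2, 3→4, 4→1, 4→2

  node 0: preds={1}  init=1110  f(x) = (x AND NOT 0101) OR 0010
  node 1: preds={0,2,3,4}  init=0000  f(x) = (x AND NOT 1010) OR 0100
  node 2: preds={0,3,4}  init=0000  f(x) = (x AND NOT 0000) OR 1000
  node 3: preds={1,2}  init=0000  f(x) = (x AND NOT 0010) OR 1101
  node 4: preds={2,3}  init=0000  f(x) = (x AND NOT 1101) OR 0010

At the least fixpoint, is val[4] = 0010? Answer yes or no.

yes

Worklist (12 pops):
  #1 pop 0: in=0000 → 1110 (no change)
  #2 pop 1: in=1110 → 0100 (was 0000); enqueue [0]
  #3 pop 2: in=1110 → 1110 (was 0000); enqueue [1]
  #4 pop 3: in=1110 → 1101 (was 0000); enqueue [2]
  #5 pop 4: in=1111 → 0010 (was 0000); enqueue []
  #6 pop 0: in=0100 → 1110 (no change)
  #7 pop 1: in=1111 → 0101 (was 0100); enqueue [0,3]
  #8 pop 2: in=1111 → 1111 (was 1110); enqueue [1,4]
  #9 pop 0: in=0101 → 1110 (no change)
  #10 pop 3: in=1111 → 1101 (no change)
  #11 pop 1: in=1111 → 0101 (no change)
  #12 pop 4: in=1111 → 0010 (no change)

Fixpoint:
  val[0] = 1110
  val[1] = 0101
  val[2] = 1111
  val[3] = 1101
  val[4] = 0010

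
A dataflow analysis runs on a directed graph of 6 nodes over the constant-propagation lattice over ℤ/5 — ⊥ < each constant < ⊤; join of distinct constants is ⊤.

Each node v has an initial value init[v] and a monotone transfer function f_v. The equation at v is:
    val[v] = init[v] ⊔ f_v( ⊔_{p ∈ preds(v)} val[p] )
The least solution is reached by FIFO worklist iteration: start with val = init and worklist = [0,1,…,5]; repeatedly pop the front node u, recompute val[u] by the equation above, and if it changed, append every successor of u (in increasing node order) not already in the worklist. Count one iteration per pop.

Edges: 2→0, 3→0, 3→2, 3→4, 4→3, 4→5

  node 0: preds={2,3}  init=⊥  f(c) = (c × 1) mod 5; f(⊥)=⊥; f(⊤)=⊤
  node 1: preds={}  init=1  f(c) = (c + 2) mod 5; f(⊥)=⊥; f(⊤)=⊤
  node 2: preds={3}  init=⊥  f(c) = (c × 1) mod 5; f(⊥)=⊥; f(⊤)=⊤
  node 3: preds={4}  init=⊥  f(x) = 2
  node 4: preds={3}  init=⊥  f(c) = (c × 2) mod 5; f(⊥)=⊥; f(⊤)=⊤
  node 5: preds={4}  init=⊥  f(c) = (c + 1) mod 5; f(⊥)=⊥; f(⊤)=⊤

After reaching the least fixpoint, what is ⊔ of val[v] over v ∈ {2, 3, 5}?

Worklist (10 pops):
  #1 pop 0: in=⊥ → ⊥ (no change)
  #2 pop 1: in=⊥ → 1 (no change)
  #3 pop 2: in=⊥ → ⊥ (no change)
  #4 pop 3: in=⊥ → 2 (was ⊥); enqueue [0,2]
  #5 pop 4: in=2 → 4 (was ⊥); enqueue [3]
  #6 pop 5: in=4 → 0 (was ⊥); enqueue []
  #7 pop 0: in=2 → 2 (was ⊥); enqueue []
  #8 pop 2: in=2 → 2 (was ⊥); enqueue [0]
  #9 pop 3: in=4 → 2 (no change)
  #10 pop 0: in=2 → 2 (no change)

Fixpoint:
  val[0] = 2
  val[1] = 1
  val[2] = 2
  val[3] = 2
  val[4] = 4
  val[5] = 0

⊤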